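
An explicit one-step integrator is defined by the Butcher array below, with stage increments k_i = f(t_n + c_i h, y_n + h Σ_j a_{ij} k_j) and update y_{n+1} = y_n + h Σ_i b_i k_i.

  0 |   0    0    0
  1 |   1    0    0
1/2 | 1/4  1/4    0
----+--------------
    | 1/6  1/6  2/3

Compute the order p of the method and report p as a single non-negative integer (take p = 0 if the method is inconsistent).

b = (1/6, 1/6, 2/3)
c = (0, 1, 1/2)
Ac = (0, 0, 1/4)
Σ b_i: 1/6·1 + 1/6·1 + 2/3·1 = 1 ✓
b·c: 1/6·1 + 2/3·1/2 = 1/2 ✓
b·c²: 1/6·1 + 2/3·1/4 = 1/3 ✓
b·Ac: 2/3·1/4 = 1/6 ✓; 3 stages ⇒ order 3.

3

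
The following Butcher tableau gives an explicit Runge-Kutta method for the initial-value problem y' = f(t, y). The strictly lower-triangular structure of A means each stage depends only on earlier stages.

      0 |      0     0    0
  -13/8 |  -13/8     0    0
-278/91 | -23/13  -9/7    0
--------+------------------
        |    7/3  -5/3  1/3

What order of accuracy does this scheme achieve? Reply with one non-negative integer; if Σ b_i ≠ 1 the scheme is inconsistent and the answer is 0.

1

b = (7/3, -5/3, 1/3)
c = (0, -13/8, -278/91)
Ac = (0, 0, 117/56)
Σ b_i: 7/3·1 + (-5/3)·1 + 1/3·1 = 1 ✓
b·c: (-5/3)·(-13/8) + 1/3·(-278/91) = 3691/2184 ≠ 1/2 ⇒ order 1.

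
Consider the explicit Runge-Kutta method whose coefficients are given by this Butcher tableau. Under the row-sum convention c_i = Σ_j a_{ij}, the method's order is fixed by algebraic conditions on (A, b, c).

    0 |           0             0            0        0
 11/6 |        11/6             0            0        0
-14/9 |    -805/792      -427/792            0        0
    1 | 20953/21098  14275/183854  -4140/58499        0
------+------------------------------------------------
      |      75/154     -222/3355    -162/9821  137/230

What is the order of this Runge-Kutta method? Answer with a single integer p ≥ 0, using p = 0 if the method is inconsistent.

4

b = (75/154, -222/3355, -162/9821, 137/230)
c = (0, 11/6, -14/9, 1)
Ac = (0, 0, -427/432, 415/1644)
Σ b_i: 75/154·1 + (-222/3355)·1 + (-162/9821)·1 + 137/230·1 = 1 ✓
b·c: (-222/3355)·11/6 + (-162/9821)·(-14/9) + 137/230·1 = 1/2 ✓
b·c²: (-222/3355)·121/36 + (-162/9821)·196/81 + 137/230·1 = 1/3 ✓
b·Ac: (-162/9821)·(-427/432) + 137/230·415/1644 = 1/6 ✓
b·c³: (-222/3355)·1331/216 + (-162/9821)·(-2744/729) + 137/230·1 = 1/4 ✓
b·(c∘Ac): (-162/9821)·2989/1944 + 137/230·415/1644 = 1/8 ✓
b·Ac²: (-162/9821)·(-4697/2592) + 137/230·295/3288 = 1/12 ✓
b·A²c: 137/230·115/1644 = 1/24 ✓; 4 stages ⇒ order 4.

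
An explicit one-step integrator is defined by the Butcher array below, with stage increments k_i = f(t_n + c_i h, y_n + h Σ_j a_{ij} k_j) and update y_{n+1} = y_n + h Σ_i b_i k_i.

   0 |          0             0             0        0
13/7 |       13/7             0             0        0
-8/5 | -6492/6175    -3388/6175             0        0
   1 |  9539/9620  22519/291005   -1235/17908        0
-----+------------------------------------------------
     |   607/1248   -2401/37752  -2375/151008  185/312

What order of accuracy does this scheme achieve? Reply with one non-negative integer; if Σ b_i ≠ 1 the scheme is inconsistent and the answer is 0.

4

b = (607/1248, -2401/37752, -2375/151008, 185/312)
c = (0, 13/7, -8/5, 1)
Ac = (0, 0, -484/475, 47/185)
Σ b_i: 607/1248·1 + (-2401/37752)·1 + (-2375/151008)·1 + 185/312·1 = 1 ✓
b·c: (-2401/37752)·13/7 + (-2375/151008)·(-8/5) + 185/312·1 = 1/2 ✓
b·c²: (-2401/37752)·169/49 + (-2375/151008)·64/25 + 185/312·1 = 1/3 ✓
b·Ac: (-2375/151008)·(-484/475) + 185/312·47/185 = 1/6 ✓
b·c³: (-2401/37752)·2197/343 + (-2375/151008)·(-512/125) + 185/312·1 = 1/4 ✓
b·(c∘Ac): (-2375/151008)·3872/2375 + 185/312·47/185 = 1/8 ✓
b·Ac²: (-2375/151008)·(-6292/3325) + 185/312·117/1295 = 1/12 ✓
b·A²c: 185/312·13/185 = 1/24 ✓; 4 stages ⇒ order 4.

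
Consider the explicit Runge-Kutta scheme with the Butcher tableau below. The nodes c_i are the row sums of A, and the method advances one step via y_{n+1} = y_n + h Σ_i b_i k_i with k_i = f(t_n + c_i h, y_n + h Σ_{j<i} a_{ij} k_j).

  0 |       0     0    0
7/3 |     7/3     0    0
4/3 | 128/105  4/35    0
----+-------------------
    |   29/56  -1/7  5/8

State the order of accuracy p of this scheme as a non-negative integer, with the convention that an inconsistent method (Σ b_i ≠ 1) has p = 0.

3

b = (29/56, -1/7, 5/8)
c = (0, 7/3, 4/3)
Ac = (0, 0, 4/15)
Σ b_i: 29/56·1 + (-1/7)·1 + 5/8·1 = 1 ✓
b·c: (-1/7)·7/3 + 5/8·4/3 = 1/2 ✓
b·c²: (-1/7)·49/9 + 5/8·16/9 = 1/3 ✓
b·Ac: 5/8·4/15 = 1/6 ✓; 3 stages ⇒ order 3.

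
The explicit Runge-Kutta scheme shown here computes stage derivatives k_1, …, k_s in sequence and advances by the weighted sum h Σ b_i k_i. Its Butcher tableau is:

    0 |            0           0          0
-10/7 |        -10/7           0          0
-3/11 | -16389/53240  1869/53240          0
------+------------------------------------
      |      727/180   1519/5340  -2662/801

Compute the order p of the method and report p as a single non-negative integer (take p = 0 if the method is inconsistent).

3

b = (727/180, 1519/5340, -2662/801)
c = (0, -10/7, -3/11)
Ac = (0, 0, -267/5324)
Σ b_i: 727/180·1 + 1519/5340·1 + (-2662/801)·1 = 1 ✓
b·c: 1519/5340·(-10/7) + (-2662/801)·(-3/11) = 1/2 ✓
b·c²: 1519/5340·100/49 + (-2662/801)·9/121 = 1/3 ✓
b·Ac: (-2662/801)·(-267/5324) = 1/6 ✓; 3 stages ⇒ order 3.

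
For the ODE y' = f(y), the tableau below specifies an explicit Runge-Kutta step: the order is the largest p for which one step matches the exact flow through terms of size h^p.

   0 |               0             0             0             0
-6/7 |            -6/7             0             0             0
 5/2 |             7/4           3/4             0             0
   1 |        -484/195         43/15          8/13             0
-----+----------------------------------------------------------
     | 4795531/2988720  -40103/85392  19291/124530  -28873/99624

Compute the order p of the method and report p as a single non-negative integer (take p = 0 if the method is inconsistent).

3

b = (4795531/2988720, -40103/85392, 19291/124530, -28873/99624)
c = (0, -6/7, 5/2, 1)
Ac = (0, 0, -9/14, -418/455)
Σ b_i: 4795531/2988720·1 + (-40103/85392)·1 + 19291/124530·1 + (-28873/99624)·1 = 1 ✓
b·c: (-40103/85392)·(-6/7) + 19291/124530·5/2 + (-28873/99624)·1 = 1/2 ✓
b·c²: (-40103/85392)·36/49 + 19291/124530·25/4 + (-28873/99624)·1 = 1/3 ✓
b·Ac: 19291/124530·(-9/14) + (-28873/99624)·(-418/455) = 1/6 ✓
b·c³: (-40103/85392)·(-216/343) + 19291/124530·125/8 + (-28873/99624)·1 = 3384191/1394736 ≠ 1/4 ⇒ order 3.
b·(c∘Ac): 19291/124530·(-45/28) + (-28873/99624)·(-418/455) = 60283/3486840 ≠ 1/8
b·Ac²: 19291/124530·27/49 + (-28873/99624)·18958/3185 = -571747/348684 ≠ 1/12
b·A²c: (-28873/99624)·(-36/91) = 6663/58114 ≠ 1/24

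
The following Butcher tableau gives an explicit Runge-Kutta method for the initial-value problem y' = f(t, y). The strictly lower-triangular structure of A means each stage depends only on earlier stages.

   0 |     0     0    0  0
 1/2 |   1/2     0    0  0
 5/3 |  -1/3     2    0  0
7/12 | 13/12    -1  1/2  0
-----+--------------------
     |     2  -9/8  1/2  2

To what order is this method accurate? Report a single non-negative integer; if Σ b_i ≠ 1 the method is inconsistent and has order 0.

b = (2, -9/8, 1/2, 2)
c = (0, 1/2, 5/3, 7/12)
Ac = (0, 0, 1, 1/3)
Σ b_i: 2·1 + (-9/8)·1 + 1/2·1 + 2·1 = 27/8 ≠ 1 ⇒ order 0.

0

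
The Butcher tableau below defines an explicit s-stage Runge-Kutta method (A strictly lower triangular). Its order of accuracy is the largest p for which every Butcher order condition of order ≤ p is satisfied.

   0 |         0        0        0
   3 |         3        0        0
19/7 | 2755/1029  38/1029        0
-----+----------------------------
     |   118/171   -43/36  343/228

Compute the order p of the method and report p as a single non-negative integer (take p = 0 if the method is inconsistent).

3

b = (118/171, -43/36, 343/228)
c = (0, 3, 19/7)
Ac = (0, 0, 38/343)
Σ b_i: 118/171·1 + (-43/36)·1 + 343/228·1 = 1 ✓
b·c: (-43/36)·3 + 343/228·19/7 = 1/2 ✓
b·c²: (-43/36)·9 + 343/228·361/49 = 1/3 ✓
b·Ac: 343/228·38/343 = 1/6 ✓; 3 stages ⇒ order 3.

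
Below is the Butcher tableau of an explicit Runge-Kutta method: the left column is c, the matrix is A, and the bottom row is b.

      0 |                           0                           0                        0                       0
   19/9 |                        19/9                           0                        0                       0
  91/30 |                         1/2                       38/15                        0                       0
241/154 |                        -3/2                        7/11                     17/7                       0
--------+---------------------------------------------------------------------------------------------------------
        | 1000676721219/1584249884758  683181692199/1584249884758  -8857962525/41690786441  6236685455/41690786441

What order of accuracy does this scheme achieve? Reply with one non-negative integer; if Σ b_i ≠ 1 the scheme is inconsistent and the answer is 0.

3

b = (1000676721219/1584249884758, 683181692199/1584249884758, -8857962525/41690786441, 6236685455/41690786441)
c = (0, 19/9, 91/30, 241/154)
Ac = (0, 0, 722/135, 8623/990)
Σ b_i: 1000676721219/1584249884758·1 + 683181692199/1584249884758·1 + (-8857962525/41690786441)·1 + 6236685455/41690786441·1 = 1 ✓
b·c: 683181692199/1584249884758·19/9 + (-8857962525/41690786441)·91/30 + 6236685455/41690786441·241/154 = 1/2 ✓
b·c²: 683181692199/1584249884758·361/81 + (-8857962525/41690786441)·8281/900 + 6236685455/41690786441·58081/23716 = 1/3 ✓
b·Ac: (-8857962525/41690786441)·722/135 + 6236685455/41690786441·8623/990 = 1/6 ✓
b·c³: 683181692199/1584249884758·6859/729 + (-8857962525/41690786441)·753571/27000 + 6236685455/41690786441·13997521/3652264 = -750770956303477/577834300072260 ≠ 1/4 ⇒ order 3.
b·(c∘Ac): (-8857962525/41690786441)·32851/2025 + 6236685455/41690786441·2078143/152460 = -6338472198331/4502604935628 ≠ 1/8
b·Ac²: (-8857962525/41690786441)·13718/1215 + 6236685455/41690786441·2243689/89100 = 10267051228001/7504341559380 ≠ 1/12
b·A²c: 6236685455/41690786441·12274/945 = 2187116493562/1125651233907 ≠ 1/24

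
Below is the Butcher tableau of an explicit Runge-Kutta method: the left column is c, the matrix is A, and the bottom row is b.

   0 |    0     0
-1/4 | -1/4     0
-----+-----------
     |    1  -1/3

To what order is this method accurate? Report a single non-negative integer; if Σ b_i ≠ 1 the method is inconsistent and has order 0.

0

b = (1, -1/3)
c = (0, -1/4)
Σ b_i: 1·1 + (-1/3)·1 = 2/3 ≠ 1 ⇒ order 0.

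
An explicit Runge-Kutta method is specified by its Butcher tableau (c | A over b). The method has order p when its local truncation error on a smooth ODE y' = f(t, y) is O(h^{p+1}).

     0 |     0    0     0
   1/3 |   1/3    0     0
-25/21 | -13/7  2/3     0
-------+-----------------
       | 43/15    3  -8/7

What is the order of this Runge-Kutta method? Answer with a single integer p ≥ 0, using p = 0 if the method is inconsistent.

0

b = (43/15, 3, -8/7)
c = (0, 1/3, -25/21)
Ac = (0, 0, 2/9)
Σ b_i: 43/15·1 + 3·1 + (-8/7)·1 = 496/105 ≠ 1 ⇒ order 0.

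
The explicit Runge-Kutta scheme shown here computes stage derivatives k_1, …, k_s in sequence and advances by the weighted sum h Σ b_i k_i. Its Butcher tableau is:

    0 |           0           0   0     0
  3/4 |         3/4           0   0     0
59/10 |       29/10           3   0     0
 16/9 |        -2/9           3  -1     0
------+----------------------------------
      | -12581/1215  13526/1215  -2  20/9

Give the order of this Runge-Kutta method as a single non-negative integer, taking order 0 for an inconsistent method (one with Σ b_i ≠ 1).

b = (-12581/1215, 13526/1215, -2, 20/9)
c = (0, 3/4, 59/10, 16/9)
Ac = (0, 0, 9/4, -73/20)
Σ b_i: (-12581/1215)·1 + 13526/1215·1 + (-2)·1 + 20/9·1 = 1 ✓
b·c: 13526/1215·3/4 + (-2)·59/10 + 20/9·16/9 = 1/2 ✓
b·c²: 13526/1215·9/16 + (-2)·3481/100 + 20/9·256/81 = -8213591/145800 ≠ 1/3 ⇒ order 2.
b·Ac: (-2)·9/4 + 20/9·(-73/20) = -227/18 ≠ 1/6

2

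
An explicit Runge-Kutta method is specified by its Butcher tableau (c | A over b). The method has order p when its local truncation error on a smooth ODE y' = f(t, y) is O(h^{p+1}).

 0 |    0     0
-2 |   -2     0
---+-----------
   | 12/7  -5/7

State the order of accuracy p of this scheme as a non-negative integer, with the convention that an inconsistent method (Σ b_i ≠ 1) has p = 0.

1

b = (12/7, -5/7)
c = (0, -2)
Σ b_i: 12/7·1 + (-5/7)·1 = 1 ✓
b·c: (-5/7)·(-2) = 10/7 ≠ 1/2 ⇒ order 1.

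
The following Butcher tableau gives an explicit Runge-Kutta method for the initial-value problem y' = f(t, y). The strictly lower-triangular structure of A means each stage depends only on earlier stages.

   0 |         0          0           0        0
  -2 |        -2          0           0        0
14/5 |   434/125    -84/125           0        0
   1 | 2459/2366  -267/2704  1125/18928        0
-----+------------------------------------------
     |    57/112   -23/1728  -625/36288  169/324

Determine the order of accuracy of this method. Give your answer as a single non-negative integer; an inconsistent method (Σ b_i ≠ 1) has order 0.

b = (57/112, -23/1728, -625/36288, 169/324)
c = (0, -2, 14/5, 1)
Ac = (0, 0, 168/125, 123/338)
Σ b_i: 57/112·1 + (-23/1728)·1 + (-625/36288)·1 + 169/324·1 = 1 ✓
b·c: (-23/1728)·(-2) + (-625/36288)·14/5 + 169/324·1 = 1/2 ✓
b·c²: (-23/1728)·4 + (-625/36288)·196/25 + 169/324·1 = 1/3 ✓
b·Ac: (-625/36288)·168/125 + 169/324·123/338 = 1/6 ✓
b·c³: (-23/1728)·(-8) + (-625/36288)·2744/125 + 169/324·1 = 1/4 ✓
b·(c∘Ac): (-625/36288)·2352/625 + 169/324·123/338 = 1/8 ✓
b·Ac²: (-625/36288)·(-336/125) + 169/324·12/169 = 1/12 ✓
b·A²c: 169/324·27/338 = 1/24 ✓; 4 stages ⇒ order 4.

4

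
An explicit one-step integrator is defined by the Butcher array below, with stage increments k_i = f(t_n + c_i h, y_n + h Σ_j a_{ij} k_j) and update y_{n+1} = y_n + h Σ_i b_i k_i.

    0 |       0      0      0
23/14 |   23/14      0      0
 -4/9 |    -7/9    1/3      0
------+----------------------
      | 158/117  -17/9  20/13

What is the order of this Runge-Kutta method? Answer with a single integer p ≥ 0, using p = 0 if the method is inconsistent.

b = (158/117, -17/9, 20/13)
c = (0, 23/14, -4/9)
Ac = (0, 0, 23/42)
Σ b_i: 158/117·1 + (-17/9)·1 + 20/13·1 = 1 ✓
b·c: (-17/9)·23/14 + 20/13·(-4/9) = -6203/1638 ≠ 1/2 ⇒ order 1.

1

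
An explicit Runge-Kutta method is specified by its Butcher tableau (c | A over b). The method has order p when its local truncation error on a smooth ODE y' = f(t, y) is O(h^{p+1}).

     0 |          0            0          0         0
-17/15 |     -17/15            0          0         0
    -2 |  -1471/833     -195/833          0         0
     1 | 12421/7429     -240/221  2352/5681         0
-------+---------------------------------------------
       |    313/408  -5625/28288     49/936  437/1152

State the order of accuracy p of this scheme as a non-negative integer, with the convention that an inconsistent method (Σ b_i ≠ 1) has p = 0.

4

b = (313/408, -5625/28288, 49/936, 437/1152)
c = (0, -17/15, -2, 1)
Ac = (0, 0, 13/49, 176/437)
Σ b_i: 313/408·1 + (-5625/28288)·1 + 49/936·1 + 437/1152·1 = 1 ✓
b·c: (-5625/28288)·(-17/15) + 49/936·(-2) + 437/1152·1 = 1/2 ✓
b·c²: (-5625/28288)·289/225 + 49/936·4 + 437/1152·1 = 1/3 ✓
b·Ac: 49/936·13/49 + 437/1152·176/437 = 1/6 ✓
b·c³: (-5625/28288)·(-4913/3375) + 49/936·(-8) + 437/1152·1 = 1/4 ✓
b·(c∘Ac): 49/936·(-26/49) + 437/1152·176/437 = 1/8 ✓
b·Ac²: 49/936·(-221/735) + 437/1152·1712/6555 = 1/12 ✓
b·A²c: 437/1152·48/437 = 1/24 ✓; 4 stages ⇒ order 4.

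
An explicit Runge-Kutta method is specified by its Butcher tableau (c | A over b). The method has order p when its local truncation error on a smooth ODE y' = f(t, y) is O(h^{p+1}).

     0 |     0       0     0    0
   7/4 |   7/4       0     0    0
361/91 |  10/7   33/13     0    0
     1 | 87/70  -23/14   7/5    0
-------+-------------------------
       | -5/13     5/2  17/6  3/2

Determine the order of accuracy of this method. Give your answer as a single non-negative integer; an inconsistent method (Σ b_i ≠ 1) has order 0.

0

b = (-5/13, 5/2, 17/6, 3/2)
c = (0, 7/4, 361/91, 1)
Ac = (0, 0, 231/52, 1393/520)
Σ b_i: (-5/13)·1 + 5/2·1 + 17/6·1 + 3/2·1 = 503/78 ≠ 1 ⇒ order 0.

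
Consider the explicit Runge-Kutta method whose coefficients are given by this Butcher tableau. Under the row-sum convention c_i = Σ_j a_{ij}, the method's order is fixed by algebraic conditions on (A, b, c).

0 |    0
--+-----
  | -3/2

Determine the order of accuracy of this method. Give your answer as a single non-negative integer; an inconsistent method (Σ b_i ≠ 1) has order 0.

b = (-3/2)
c = (0)
Σ b_i: (-3/2)·1 = -3/2 ≠ 1 ⇒ order 0.

0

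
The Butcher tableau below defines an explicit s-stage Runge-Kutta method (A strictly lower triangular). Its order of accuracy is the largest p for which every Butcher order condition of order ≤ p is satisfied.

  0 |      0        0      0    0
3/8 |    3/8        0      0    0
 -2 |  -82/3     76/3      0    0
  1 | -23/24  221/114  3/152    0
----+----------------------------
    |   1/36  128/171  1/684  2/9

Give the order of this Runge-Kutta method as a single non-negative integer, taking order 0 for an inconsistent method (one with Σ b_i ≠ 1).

b = (1/36, 128/171, 1/684, 2/9)
c = (0, 3/8, -2, 1)
Ac = (0, 0, 19/2, 11/16)
Σ b_i: 1/36·1 + 128/171·1 + 1/684·1 + 2/9·1 = 1 ✓
b·c: 128/171·3/8 + 1/684·(-2) + 2/9·1 = 1/2 ✓
b·c²: 128/171·9/64 + 1/684·4 + 2/9·1 = 1/3 ✓
b·Ac: 1/684·19/2 + 2/9·11/16 = 1/6 ✓
b·c³: 128/171·27/512 + 1/684·(-8) + 2/9·1 = 1/4 ✓
b·(c∘Ac): 1/684·(-19) + 2/9·11/16 = 1/8 ✓
b·Ac²: 1/684·57/16 + 2/9·45/128 = 1/12 ✓
b·A²c: 2/9·3/16 = 1/24 ✓; 4 stages ⇒ order 4.

4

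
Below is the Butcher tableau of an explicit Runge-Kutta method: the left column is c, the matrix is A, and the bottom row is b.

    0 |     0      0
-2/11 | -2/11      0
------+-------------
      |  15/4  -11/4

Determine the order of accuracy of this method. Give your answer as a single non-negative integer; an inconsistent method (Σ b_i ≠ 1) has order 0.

b = (15/4, -11/4)
c = (0, -2/11)
Σ b_i: 15/4·1 + (-11/4)·1 = 1 ✓
b·c: (-11/4)·(-2/11) = 1/2 ✓; 2 stages ⇒ order 2.

2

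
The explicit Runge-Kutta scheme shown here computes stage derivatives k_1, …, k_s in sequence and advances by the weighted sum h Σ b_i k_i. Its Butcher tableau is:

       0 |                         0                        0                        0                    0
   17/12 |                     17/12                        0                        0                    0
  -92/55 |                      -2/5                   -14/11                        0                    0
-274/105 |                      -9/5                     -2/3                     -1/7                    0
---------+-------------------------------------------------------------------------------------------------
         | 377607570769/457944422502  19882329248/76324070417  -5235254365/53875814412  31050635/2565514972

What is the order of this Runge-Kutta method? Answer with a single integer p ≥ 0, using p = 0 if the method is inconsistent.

3

b = (377607570769/457944422502, 19882329248/76324070417, -5235254365/53875814412, 31050635/2565514972)
c = (0, 17/12, -92/55, -274/105)
Ac = (0, 0, -119/66, -4889/6930)
Σ b_i: 377607570769/457944422502·1 + 19882329248/76324070417·1 + (-5235254365/53875814412)·1 + 31050635/2565514972·1 = 1 ✓
b·c: 19882329248/76324070417·17/12 + (-5235254365/53875814412)·(-92/55) + 31050635/2565514972·(-274/105) = 1/2 ✓
b·c²: 19882329248/76324070417·289/144 + (-5235254365/53875814412)·8464/3025 + 31050635/2565514972·75076/11025 = 1/3 ✓
b·Ac: (-5235254365/53875814412)·(-119/66) + 31050635/2565514972·(-4889/6930) = 1/6 ✓
b·c³: 19882329248/76324070417·4913/1728 + (-5235254365/53875814412)·(-778688/166375) + 31050635/2565514972·(-20570824/1157625) = 457538696532109/466699242343950 ≠ 1/4 ⇒ order 3.
b·(c∘Ac): (-5235254365/53875814412)·5474/1815 + 31050635/2565514972·669793/363825 = -656504055187/2424411648540 ≠ 1/8
b·Ac²: (-5235254365/53875814412)·(-2023/792) + 31050635/2565514972·(-7947799/4573800) = 576995385023/2539859822280 ≠ 1/12
b·A²c: 31050635/2565514972·17/66 = 47987345/15393089832 ≠ 1/24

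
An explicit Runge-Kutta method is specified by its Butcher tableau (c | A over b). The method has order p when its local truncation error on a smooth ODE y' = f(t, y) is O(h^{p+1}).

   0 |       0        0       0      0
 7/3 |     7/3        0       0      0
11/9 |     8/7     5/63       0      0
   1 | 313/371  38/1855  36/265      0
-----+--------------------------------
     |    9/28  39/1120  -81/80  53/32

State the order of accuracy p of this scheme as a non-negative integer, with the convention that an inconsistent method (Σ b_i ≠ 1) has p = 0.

b = (9/28, 39/1120, -81/80, 53/32)
c = (0, 7/3, 11/9, 1)
Ac = (0, 0, 5/27, 34/159)
Σ b_i: 9/28·1 + 39/1120·1 + (-81/80)·1 + 53/32·1 = 1 ✓
b·c: 39/1120·7/3 + (-81/80)·11/9 + 53/32·1 = 1/2 ✓
b·c²: 39/1120·49/9 + (-81/80)·121/81 + 53/32·1 = 1/3 ✓
b·Ac: (-81/80)·5/27 + 53/32·34/159 = 1/6 ✓
b·c³: 39/1120·343/27 + (-81/80)·1331/729 + 53/32·1 = 1/4 ✓
b·(c∘Ac): (-81/80)·55/243 + 53/32·34/159 = 1/8 ✓
b·Ac²: (-81/80)·35/81 + 53/32·50/159 = 1/12 ✓
b·A²c: 53/32·4/159 = 1/24 ✓; 4 stages ⇒ order 4.

4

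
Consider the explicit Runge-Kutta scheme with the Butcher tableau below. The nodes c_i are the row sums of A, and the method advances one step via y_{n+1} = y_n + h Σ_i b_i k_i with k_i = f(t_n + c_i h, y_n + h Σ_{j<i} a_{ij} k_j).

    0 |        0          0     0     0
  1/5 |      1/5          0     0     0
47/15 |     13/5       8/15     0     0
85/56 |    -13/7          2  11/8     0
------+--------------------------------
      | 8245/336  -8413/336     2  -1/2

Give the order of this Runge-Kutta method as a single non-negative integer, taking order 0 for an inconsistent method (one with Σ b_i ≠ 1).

2

b = (8245/336, -8413/336, 2, -1/2)
c = (0, 1/5, 47/15, 85/56)
Ac = (0, 0, 8/75, 113/24)
Σ b_i: 8245/336·1 + (-8413/336)·1 + 2·1 + (-1/2)·1 = 1 ✓
b·c: (-8413/336)·1/5 + 2·47/15 + (-1/2)·85/56 = 1/2 ✓
b·c²: (-8413/336)·1/25 + 2·2209/225 + (-1/2)·7225/3136 = 24670687/1411200 ≠ 1/3 ⇒ order 2.
b·Ac: 2·8/75 + (-1/2)·113/24 = -2569/1200 ≠ 1/6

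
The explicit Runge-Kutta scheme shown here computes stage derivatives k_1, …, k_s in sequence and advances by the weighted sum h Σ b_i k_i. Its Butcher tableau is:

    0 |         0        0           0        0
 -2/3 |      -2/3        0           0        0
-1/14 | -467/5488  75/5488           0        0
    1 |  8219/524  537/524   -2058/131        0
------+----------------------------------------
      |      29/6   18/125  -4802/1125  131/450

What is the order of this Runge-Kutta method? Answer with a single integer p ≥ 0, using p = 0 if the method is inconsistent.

b = (29/6, 18/125, -4802/1125, 131/450)
c = (0, -2/3, -1/14, 1)
Ac = (0, 0, -25/2744, 115/262)
Σ b_i: 29/6·1 + 18/125·1 + (-4802/1125)·1 + 131/450·1 = 1 ✓
b·c: 18/125·(-2/3) + (-4802/1125)·(-1/14) + 131/450·1 = 1/2 ✓
b·c²: 18/125·4/9 + (-4802/1125)·1/196 + 131/450·1 = 1/3 ✓
b·Ac: (-4802/1125)·(-25/2744) + 131/450·115/262 = 1/6 ✓
b·c³: 18/125·(-8/27) + (-4802/1125)·(-1/2744) + 131/450·1 = 1/4 ✓
b·(c∘Ac): (-4802/1125)·25/38416 + 131/450·115/262 = 1/8 ✓
b·Ac²: (-4802/1125)·25/4116 + 131/450·295/786 = 1/12 ✓
b·A²c: 131/450·75/524 = 1/24 ✓; 4 stages ⇒ order 4.

4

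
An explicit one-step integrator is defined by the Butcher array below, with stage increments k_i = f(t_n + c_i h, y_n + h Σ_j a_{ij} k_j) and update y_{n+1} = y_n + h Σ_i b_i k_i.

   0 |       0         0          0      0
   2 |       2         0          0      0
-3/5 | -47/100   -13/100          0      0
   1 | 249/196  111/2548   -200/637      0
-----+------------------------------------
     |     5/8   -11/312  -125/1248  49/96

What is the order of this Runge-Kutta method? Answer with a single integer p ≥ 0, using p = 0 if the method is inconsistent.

4

b = (5/8, -11/312, -125/1248, 49/96)
c = (0, 2, -3/5, 1)
Ac = (0, 0, -13/50, 27/98)
Σ b_i: 5/8·1 + (-11/312)·1 + (-125/1248)·1 + 49/96·1 = 1 ✓
b·c: (-11/312)·2 + (-125/1248)·(-3/5) + 49/96·1 = 1/2 ✓
b·c²: (-11/312)·4 + (-125/1248)·9/25 + 49/96·1 = 1/3 ✓
b·Ac: (-125/1248)·(-13/50) + 49/96·27/98 = 1/6 ✓
b·c³: (-11/312)·8 + (-125/1248)·(-27/125) + 49/96·1 = 1/4 ✓
b·(c∘Ac): (-125/1248)·39/250 + 49/96·27/98 = 1/8 ✓
b·Ac²: (-125/1248)·(-13/25) + 49/96·3/49 = 1/12 ✓
b·A²c: 49/96·4/49 = 1/24 ✓; 4 stages ⇒ order 4.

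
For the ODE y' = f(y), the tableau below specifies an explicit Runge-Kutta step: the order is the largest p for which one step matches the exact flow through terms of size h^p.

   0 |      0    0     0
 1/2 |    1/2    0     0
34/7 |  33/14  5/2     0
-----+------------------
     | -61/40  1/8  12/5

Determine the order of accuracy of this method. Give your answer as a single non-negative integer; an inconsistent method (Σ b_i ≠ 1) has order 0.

b = (-61/40, 1/8, 12/5)
c = (0, 1/2, 34/7)
Ac = (0, 0, 5/4)
Σ b_i: (-61/40)·1 + 1/8·1 + 12/5·1 = 1 ✓
b·c: 1/8·1/2 + 12/5·34/7 = 6563/560 ≠ 1/2 ⇒ order 1.

1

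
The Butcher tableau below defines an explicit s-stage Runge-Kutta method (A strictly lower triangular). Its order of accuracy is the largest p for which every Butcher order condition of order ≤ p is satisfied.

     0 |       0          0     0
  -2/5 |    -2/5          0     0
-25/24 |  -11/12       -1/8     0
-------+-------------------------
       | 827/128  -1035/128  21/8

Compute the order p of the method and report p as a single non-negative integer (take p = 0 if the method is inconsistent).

b = (827/128, -1035/128, 21/8)
c = (0, -2/5, -25/24)
Ac = (0, 0, 1/20)
Σ b_i: 827/128·1 + (-1035/128)·1 + 21/8·1 = 1 ✓
b·c: (-1035/128)·(-2/5) + 21/8·(-25/24) = 1/2 ✓
b·c²: (-1035/128)·4/25 + 21/8·625/576 = 11939/7680 ≠ 1/3 ⇒ order 2.
b·Ac: 21/8·1/20 = 21/160 ≠ 1/6

2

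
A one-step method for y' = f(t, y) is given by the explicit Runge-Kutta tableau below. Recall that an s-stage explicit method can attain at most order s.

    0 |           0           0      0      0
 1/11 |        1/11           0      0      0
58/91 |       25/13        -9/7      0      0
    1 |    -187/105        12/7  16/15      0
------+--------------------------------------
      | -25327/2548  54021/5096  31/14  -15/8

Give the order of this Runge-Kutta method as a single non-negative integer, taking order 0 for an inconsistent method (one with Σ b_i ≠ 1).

b = (-25327/2548, 54021/5096, 31/14, -15/8)
c = (0, 1/11, 58/91, 1)
Ac = (0, 0, -9/77, 12548/15015)
Σ b_i: (-25327/2548)·1 + 54021/5096·1 + 31/14·1 + (-15/8)·1 = 1 ✓
b·c: 54021/5096·1/11 + 31/14·58/91 + (-15/8)·1 = 1/2 ✓
b·c²: 54021/5096·1/121 + 31/14·3364/8281 + (-15/8)·1 = -2264579/2550548 ≠ 1/3 ⇒ order 2.
b·Ac: 31/14·(-9/77) + (-15/8)·12548/15015 = -1163/637 ≠ 1/6

2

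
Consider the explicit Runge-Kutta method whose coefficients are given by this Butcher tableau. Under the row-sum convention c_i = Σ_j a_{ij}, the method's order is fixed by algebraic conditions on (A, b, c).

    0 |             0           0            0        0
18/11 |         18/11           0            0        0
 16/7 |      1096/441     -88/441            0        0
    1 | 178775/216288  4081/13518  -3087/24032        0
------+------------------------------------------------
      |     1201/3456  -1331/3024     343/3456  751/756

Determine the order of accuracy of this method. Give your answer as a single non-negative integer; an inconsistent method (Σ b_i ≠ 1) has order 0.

4

b = (1201/3456, -1331/3024, 343/3456, 751/756)
c = (0, 18/11, 16/7, 1)
Ac = (0, 0, -16/49, 301/1502)
Σ b_i: 1201/3456·1 + (-1331/3024)·1 + 343/3456·1 + 751/756·1 = 1 ✓
b·c: (-1331/3024)·18/11 + 343/3456·16/7 + 751/756·1 = 1/2 ✓
b·c²: (-1331/3024)·324/121 + 343/3456·256/49 + 751/756·1 = 1/3 ✓
b·Ac: 343/3456·(-16/49) + 751/756·301/1502 = 1/6 ✓
b·c³: (-1331/3024)·5832/1331 + 343/3456·4096/343 + 751/756·1 = 1/4 ✓
b·(c∘Ac): 343/3456·(-256/343) + 751/756·301/1502 = 1/8 ✓
b·Ac²: 343/3456·(-288/539) + 751/756·1134/8261 = 1/12 ✓
b·A²c: 751/756·63/1502 = 1/24 ✓; 4 stages ⇒ order 4.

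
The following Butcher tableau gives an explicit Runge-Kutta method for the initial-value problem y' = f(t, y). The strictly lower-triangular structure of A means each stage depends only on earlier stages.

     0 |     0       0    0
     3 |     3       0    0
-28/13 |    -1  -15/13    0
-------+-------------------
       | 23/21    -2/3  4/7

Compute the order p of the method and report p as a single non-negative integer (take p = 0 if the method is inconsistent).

b = (23/21, -2/3, 4/7)
c = (0, 3, -28/13)
Ac = (0, 0, -45/13)
Σ b_i: 23/21·1 + (-2/3)·1 + 4/7·1 = 1 ✓
b·c: (-2/3)·3 + 4/7·(-28/13) = -42/13 ≠ 1/2 ⇒ order 1.

1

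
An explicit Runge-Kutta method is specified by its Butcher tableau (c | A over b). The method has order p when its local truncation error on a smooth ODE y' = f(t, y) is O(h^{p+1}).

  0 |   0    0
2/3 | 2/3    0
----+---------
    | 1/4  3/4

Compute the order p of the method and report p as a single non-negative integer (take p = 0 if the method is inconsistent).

b = (1/4, 3/4)
c = (0, 2/3)
Σ b_i: 1/4·1 + 3/4·1 = 1 ✓
b·c: 3/4·2/3 = 1/2 ✓; 2 stages ⇒ order 2.

2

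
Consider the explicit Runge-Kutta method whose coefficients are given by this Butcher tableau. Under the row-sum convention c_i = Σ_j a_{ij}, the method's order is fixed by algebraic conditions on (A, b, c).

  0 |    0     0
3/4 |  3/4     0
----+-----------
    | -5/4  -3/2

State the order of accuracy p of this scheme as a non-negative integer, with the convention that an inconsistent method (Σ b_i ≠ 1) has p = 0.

b = (-5/4, -3/2)
c = (0, 3/4)
Σ b_i: (-5/4)·1 + (-3/2)·1 = -11/4 ≠ 1 ⇒ order 0.

0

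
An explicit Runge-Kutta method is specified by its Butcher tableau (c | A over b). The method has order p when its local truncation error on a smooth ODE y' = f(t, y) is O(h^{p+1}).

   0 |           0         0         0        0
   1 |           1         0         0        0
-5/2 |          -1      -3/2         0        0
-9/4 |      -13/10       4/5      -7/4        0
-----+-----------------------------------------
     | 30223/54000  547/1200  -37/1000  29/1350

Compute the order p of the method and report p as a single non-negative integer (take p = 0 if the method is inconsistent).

3

b = (30223/54000, 547/1200, -37/1000, 29/1350)
c = (0, 1, -5/2, -9/4)
Ac = (0, 0, -3/2, 207/40)
Σ b_i: 30223/54000·1 + 547/1200·1 + (-37/1000)·1 + 29/1350·1 = 1 ✓
b·c: 547/1200·1 + (-37/1000)·(-5/2) + 29/1350·(-9/4) = 1/2 ✓
b·c²: 547/1200·1 + (-37/1000)·25/4 + 29/1350·81/16 = 1/3 ✓
b·Ac: (-37/1000)·(-3/2) + 29/1350·207/40 = 1/6 ✓
b·c³: 547/1200·1 + (-37/1000)·(-125/8) + 29/1350·(-729/64) = 7577/9600 ≠ 1/4 ⇒ order 3.
b·(c∘Ac): (-37/1000)·15/4 + 29/1350·(-1863/160) = -3111/8000 ≠ 1/8
b·Ac²: (-37/1000)·(-3/2) + 29/1350·(-811/80) = -701/4320 ≠ 1/12
b·A²c: 29/1350·21/8 = 203/3600 ≠ 1/24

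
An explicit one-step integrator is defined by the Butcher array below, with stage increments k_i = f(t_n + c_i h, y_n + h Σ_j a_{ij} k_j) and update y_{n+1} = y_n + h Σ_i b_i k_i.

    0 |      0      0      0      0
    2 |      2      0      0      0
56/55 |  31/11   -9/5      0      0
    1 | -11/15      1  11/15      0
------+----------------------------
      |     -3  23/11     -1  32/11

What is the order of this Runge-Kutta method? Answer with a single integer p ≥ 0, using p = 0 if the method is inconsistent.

b = (-3, 23/11, -1, 32/11)
c = (0, 2, 56/55, 1)
Ac = (0, 0, -18/5, 206/75)
Σ b_i: (-3)·1 + 23/11·1 + (-1)·1 + 32/11·1 = 1 ✓
b·c: 23/11·2 + (-1)·56/55 + 32/11·1 = 334/55 ≠ 1/2 ⇒ order 1.

1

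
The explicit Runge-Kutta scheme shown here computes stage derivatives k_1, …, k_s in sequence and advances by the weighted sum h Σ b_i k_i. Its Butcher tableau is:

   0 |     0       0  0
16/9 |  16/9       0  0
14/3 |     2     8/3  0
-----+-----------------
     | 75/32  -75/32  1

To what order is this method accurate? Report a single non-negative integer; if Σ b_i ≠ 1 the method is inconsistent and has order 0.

2

b = (75/32, -75/32, 1)
c = (0, 16/9, 14/3)
Ac = (0, 0, 128/27)
Σ b_i: 75/32·1 + (-75/32)·1 + 1·1 = 1 ✓
b·c: (-75/32)·16/9 + 1·14/3 = 1/2 ✓
b·c²: (-75/32)·256/81 + 1·196/9 = 388/27 ≠ 1/3 ⇒ order 2.
b·Ac: 1·128/27 = 128/27 ≠ 1/6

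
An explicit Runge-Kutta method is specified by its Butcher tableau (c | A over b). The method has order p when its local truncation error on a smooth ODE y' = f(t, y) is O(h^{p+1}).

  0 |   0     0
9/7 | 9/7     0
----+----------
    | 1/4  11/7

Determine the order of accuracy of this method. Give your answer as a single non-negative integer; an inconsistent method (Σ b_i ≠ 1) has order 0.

b = (1/4, 11/7)
c = (0, 9/7)
Σ b_i: 1/4·1 + 11/7·1 = 51/28 ≠ 1 ⇒ order 0.

0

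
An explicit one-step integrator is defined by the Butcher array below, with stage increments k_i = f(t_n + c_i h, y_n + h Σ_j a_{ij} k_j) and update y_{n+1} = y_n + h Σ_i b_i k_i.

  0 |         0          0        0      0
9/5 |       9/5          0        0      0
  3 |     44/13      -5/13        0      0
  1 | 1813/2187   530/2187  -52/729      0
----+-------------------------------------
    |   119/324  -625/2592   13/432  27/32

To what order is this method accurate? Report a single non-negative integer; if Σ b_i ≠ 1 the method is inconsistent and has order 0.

b = (119/324, -625/2592, 13/432, 27/32)
c = (0, 9/5, 3, 1)
Ac = (0, 0, -9/13, 2/9)
Σ b_i: 119/324·1 + (-625/2592)·1 + 13/432·1 + 27/32·1 = 1 ✓
b·c: (-625/2592)·9/5 + 13/432·3 + 27/32·1 = 1/2 ✓
b·c²: (-625/2592)·81/25 + 13/432·9 + 27/32·1 = 1/3 ✓
b·Ac: 13/432·(-9/13) + 27/32·2/9 = 1/6 ✓
b·c³: (-625/2592)·729/125 + 13/432·27 + 27/32·1 = 1/4 ✓
b·(c∘Ac): 13/432·(-27/13) + 27/32·2/9 = 1/8 ✓
b·Ac²: 13/432·(-81/65) + 27/32·58/405 = 1/12 ✓
b·A²c: 27/32·4/81 = 1/24 ✓; 4 stages ⇒ order 4.

4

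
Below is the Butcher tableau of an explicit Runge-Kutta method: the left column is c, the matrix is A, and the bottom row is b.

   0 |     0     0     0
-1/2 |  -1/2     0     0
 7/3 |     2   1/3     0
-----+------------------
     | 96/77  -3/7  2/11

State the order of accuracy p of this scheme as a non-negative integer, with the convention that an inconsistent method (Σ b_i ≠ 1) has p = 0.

b = (96/77, -3/7, 2/11)
c = (0, -1/2, 7/3)
Ac = (0, 0, -1/6)
Σ b_i: 96/77·1 + (-3/7)·1 + 2/11·1 = 1 ✓
b·c: (-3/7)·(-1/2) + 2/11·7/3 = 295/462 ≠ 1/2 ⇒ order 1.

1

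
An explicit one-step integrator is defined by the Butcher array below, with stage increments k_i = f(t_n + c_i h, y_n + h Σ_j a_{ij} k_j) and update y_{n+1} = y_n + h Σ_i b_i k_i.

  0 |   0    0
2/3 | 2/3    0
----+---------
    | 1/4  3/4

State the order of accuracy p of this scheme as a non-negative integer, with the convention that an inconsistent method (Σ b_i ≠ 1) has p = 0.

2

b = (1/4, 3/4)
c = (0, 2/3)
Σ b_i: 1/4·1 + 3/4·1 = 1 ✓
b·c: 3/4·2/3 = 1/2 ✓; 2 stages ⇒ order 2.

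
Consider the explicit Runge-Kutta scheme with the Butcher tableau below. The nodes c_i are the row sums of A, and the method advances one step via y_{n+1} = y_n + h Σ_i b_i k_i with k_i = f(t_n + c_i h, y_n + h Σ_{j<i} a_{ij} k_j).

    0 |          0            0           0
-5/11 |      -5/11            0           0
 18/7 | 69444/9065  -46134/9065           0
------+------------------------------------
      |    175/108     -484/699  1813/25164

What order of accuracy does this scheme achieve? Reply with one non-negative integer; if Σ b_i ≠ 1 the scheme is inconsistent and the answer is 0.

3

b = (175/108, -484/699, 1813/25164)
c = (0, -5/11, 18/7)
Ac = (0, 0, 4194/1813)
Σ b_i: 175/108·1 + (-484/699)·1 + 1813/25164·1 = 1 ✓
b·c: (-484/699)·(-5/11) + 1813/25164·18/7 = 1/2 ✓
b·c²: (-484/699)·25/121 + 1813/25164·324/49 = 1/3 ✓
b·Ac: 1813/25164·4194/1813 = 1/6 ✓; 3 stages ⇒ order 3.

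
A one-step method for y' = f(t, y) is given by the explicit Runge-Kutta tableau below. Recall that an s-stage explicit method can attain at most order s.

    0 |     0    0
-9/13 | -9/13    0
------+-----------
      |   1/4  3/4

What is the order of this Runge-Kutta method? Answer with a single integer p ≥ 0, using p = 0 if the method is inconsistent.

1

b = (1/4, 3/4)
c = (0, -9/13)
Σ b_i: 1/4·1 + 3/4·1 = 1 ✓
b·c: 3/4·(-9/13) = -27/52 ≠ 1/2 ⇒ order 1.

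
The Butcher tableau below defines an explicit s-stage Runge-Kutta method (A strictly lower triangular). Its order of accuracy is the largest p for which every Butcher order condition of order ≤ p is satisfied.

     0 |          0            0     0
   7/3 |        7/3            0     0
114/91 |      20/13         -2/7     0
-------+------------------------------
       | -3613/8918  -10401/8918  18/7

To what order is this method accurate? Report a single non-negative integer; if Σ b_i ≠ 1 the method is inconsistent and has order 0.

b = (-3613/8918, -10401/8918, 18/7)
c = (0, 7/3, 114/91)
Ac = (0, 0, -2/3)
Σ b_i: (-3613/8918)·1 + (-10401/8918)·1 + 18/7·1 = 1 ✓
b·c: (-10401/8918)·7/3 + 18/7·114/91 = 1/2 ✓
b·c²: (-10401/8918)·49/9 + 18/7·12996/8281 = -804911/347802 ≠ 1/3 ⇒ order 2.
b·Ac: 18/7·(-2/3) = -12/7 ≠ 1/6

2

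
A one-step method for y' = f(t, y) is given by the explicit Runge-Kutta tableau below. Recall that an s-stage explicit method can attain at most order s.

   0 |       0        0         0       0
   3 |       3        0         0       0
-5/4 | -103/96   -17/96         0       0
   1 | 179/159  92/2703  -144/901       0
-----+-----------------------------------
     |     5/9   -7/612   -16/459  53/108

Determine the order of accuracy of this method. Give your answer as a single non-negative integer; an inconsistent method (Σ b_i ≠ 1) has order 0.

4

b = (5/9, -7/612, -16/459, 53/108)
c = (0, 3, -5/4, 1)
Ac = (0, 0, -17/32, 16/53)
Σ b_i: 5/9·1 + (-7/612)·1 + (-16/459)·1 + 53/108·1 = 1 ✓
b·c: (-7/612)·3 + (-16/459)·(-5/4) + 53/108·1 = 1/2 ✓
b·c²: (-7/612)·9 + (-16/459)·25/16 + 53/108·1 = 1/3 ✓
b·Ac: (-16/459)·(-17/32) + 53/108·16/53 = 1/6 ✓
b·c³: (-7/612)·27 + (-16/459)·(-125/64) + 53/108·1 = 1/4 ✓
b·(c∘Ac): (-16/459)·85/128 + 53/108·16/53 = 1/8 ✓
b·Ac²: (-16/459)·(-51/32) + 53/108·3/53 = 1/12 ✓
b·A²c: 53/108·9/106 = 1/24 ✓; 4 stages ⇒ order 4.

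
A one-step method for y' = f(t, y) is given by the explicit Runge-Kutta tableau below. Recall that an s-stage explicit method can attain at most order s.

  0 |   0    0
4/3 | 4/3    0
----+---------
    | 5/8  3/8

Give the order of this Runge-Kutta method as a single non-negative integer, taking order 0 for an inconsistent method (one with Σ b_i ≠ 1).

2

b = (5/8, 3/8)
c = (0, 4/3)
Σ b_i: 5/8·1 + 3/8·1 = 1 ✓
b·c: 3/8·4/3 = 1/2 ✓; 2 stages ⇒ order 2.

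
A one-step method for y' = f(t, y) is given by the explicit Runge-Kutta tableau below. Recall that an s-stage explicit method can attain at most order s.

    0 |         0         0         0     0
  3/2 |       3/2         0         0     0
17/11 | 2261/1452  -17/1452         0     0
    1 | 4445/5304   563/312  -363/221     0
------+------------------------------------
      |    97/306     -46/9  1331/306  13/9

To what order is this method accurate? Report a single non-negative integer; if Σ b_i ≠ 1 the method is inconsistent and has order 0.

4

b = (97/306, -46/9, 1331/306, 13/9)
c = (0, 3/2, 17/11, 1)
Ac = (0, 0, -17/968, 35/208)
Σ b_i: 97/306·1 + (-46/9)·1 + 1331/306·1 + 13/9·1 = 1 ✓
b·c: (-46/9)·3/2 + 1331/306·17/11 + 13/9·1 = 1/2 ✓
b·c²: (-46/9)·9/4 + 1331/306·289/121 + 13/9·1 = 1/3 ✓
b·Ac: 1331/306·(-17/968) + 13/9·35/208 = 1/6 ✓
b·c³: (-46/9)·27/8 + 1331/306·4913/1331 + 13/9·1 = 1/4 ✓
b·(c∘Ac): 1331/306·(-289/10648) + 13/9·35/208 = 1/8 ✓
b·Ac²: 1331/306·(-51/1936) + 13/9·57/416 = 1/12 ✓
b·A²c: 13/9·3/104 = 1/24 ✓; 4 stages ⇒ order 4.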